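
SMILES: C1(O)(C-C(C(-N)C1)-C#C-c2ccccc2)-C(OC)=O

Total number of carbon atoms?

The symbol for carbon appears 15 times in the SMILES. Lowercase c denotes aromatic carbon and counts toward C.

15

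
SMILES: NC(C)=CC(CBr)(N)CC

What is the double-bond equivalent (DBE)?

Molecular formula from the SMILES: C7H15BrN2.
DoU = (2C + 2 + N − H − X)/2 = (2·7 + 2 + 2 − 15 − 1)/2 = 2/2 = 1.
(Structurally: 0 ring(s) + 1 π bond(s) = 1.)

1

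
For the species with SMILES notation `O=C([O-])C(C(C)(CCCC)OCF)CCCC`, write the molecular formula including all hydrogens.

Heavy atoms from the SMILES: 13 C, 1 F, 3 O.
Implicit hydrogens by atom environment:
  7 × C: 2 H each → 14
  3 × C: 3 H each → 9
  2 × C: no H
  2 × O: no H
  1 × C: 1 H
  1 × F: no H
  1 × O (charge -1): no H
  Total hydrogens = 24.
Net charge -1.
Molecular formula: C13H24FO3-

C13H24FO3-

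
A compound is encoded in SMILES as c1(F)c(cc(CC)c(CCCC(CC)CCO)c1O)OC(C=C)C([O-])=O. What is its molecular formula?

Heavy atoms from the SMILES: 20 C, 1 F, 5 O.
Implicit hydrogens by atom environment:
  8 × C: 2 H each → 16
  5 × C (aromatic): no H
  3 × C: 1 H each → 3
  2 × C: 3 H each → 6
  2 × O: 1 H each → 2
  2 × O: no H
  1 × C (aromatic): 1 H
  1 × C: no H
  1 × F: no H
  1 × O (charge -1): no H
  Total hydrogens = 28.
Net charge -1.
Molecular formula: C20H28FO5-

C20H28FO5-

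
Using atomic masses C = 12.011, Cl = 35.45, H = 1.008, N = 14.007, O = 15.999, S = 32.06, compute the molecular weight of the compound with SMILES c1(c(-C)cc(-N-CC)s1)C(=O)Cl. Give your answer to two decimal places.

Molecular formula: C8H10ClNOS.
M = 8×12.011 + 1×35.45 + 10×1.008 + 1×14.007 + 1×15.999 + 1×32.06 = 203.68 g/mol.

203.68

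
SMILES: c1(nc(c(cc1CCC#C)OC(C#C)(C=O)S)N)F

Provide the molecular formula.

Heavy atoms from the SMILES: 13 C, 1 F, 2 N, 2 O, 1 S.
Implicit hydrogens by atom environment:
  4 × C (aromatic): no H
  3 × C: 1 H each → 3
  3 × C: no H
  2 × C: 2 H each → 4
  2 × O: no H
  1 × C (aromatic): 1 H
  1 × F: no H
  1 × N: 2 H
  1 × N (aromatic): no H
  1 × S: 1 H
  Total hydrogens = 11.
Molecular formula: C13H11FN2O2S

C13H11FN2O2S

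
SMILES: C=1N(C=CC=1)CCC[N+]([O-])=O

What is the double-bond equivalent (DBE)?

4

Molecular formula from the SMILES: C7H10N2O2.
DoU = (2C + 2 + N − H − X)/2 = (2·7 + 2 + 2 − 10 − 0)/2 = 8/2 = 4.
(Structurally: 1 ring(s) + 3 π bond(s) = 4.)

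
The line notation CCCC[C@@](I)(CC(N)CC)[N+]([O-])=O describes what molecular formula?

Heavy atoms from the SMILES: 9 C, 1 I, 2 N, 2 O.
Implicit hydrogens by atom environment:
  5 × C: 2 H each → 10
  2 × C: 3 H each → 6
  1 × C: 1 H
  1 × C: no H
  1 × I: no H
  1 × N: 2 H
  1 × N (charge +1): no H
  1 × O: no H
  1 × O (charge -1): no H
  Total hydrogens = 19.
Molecular formula: C9H19IN2O2

C9H19IN2O2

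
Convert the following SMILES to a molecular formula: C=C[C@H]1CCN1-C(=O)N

C6H10N2O

Heavy atoms from the SMILES: 6 C, 2 N, 1 O.
Implicit hydrogens by atom environment:
  3 × C: 2 H each → 6
  2 × C: 1 H each → 2
  1 × C: no H
  1 × N: 2 H
  1 × N: no H
  1 × O: no H
  Total hydrogens = 10.
Molecular formula: C6H10N2O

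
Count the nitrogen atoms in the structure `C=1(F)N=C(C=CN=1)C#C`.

2

The symbol for nitrogen appears 2 times in the SMILES.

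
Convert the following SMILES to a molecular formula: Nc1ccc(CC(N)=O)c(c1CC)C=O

C11H14N2O2

Heavy atoms from the SMILES: 11 C, 2 N, 2 O.
Implicit hydrogens by atom environment:
  4 × C (aromatic): no H
  2 × C: 2 H each → 4
  2 × C (aromatic): 1 H each → 2
  2 × N: 2 H each → 4
  2 × O: no H
  1 × C: 3 H
  1 × C: 1 H
  1 × C: no H
  Total hydrogens = 14.
Molecular formula: C11H14N2O2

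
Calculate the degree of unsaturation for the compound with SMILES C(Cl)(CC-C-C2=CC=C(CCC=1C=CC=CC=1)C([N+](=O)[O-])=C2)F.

Molecular formula from the SMILES: C18H19ClFNO2.
DoU = (2C + 2 + N − H − X)/2 = (2·18 + 2 + 1 − 19 − 2)/2 = 18/2 = 9.
(Structurally: 2 ring(s) + 7 π bond(s) = 9.)

9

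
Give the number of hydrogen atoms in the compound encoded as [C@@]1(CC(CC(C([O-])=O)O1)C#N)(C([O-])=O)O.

Hydrogens are implicit in SMILES; fill each atom to its normal valence:
  4 × C: no H
  3 × O: no H
  2 × C: 2 H each → 4
  2 × C: 1 H each → 2
  2 × O (charge -1): no H
  1 × N: no H
  1 × O: 1 H
  Total hydrogens = 7.

7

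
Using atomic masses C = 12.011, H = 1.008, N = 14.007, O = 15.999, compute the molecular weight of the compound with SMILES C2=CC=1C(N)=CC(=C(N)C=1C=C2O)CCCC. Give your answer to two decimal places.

Molecular formula: C14H18N2O.
M = 14×12.011 + 18×1.008 + 2×14.007 + 1×15.999 = 230.31 g/mol.

230.31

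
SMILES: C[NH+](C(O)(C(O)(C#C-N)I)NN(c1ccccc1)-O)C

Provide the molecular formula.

Heavy atoms from the SMILES: 12 C, 1 I, 4 N, 3 O.
Implicit hydrogens by atom environment:
  5 × C (aromatic): 1 H each → 5
  4 × C: no H
  3 × O: 1 H each → 3
  2 × C: 3 H each → 6
  1 × C (aromatic): no H
  1 × I: no H
  1 × N: 2 H
  1 × N (charge +1): 1 H
  1 × N: 1 H
  1 × N: no H
  Total hydrogens = 18.
Net charge +1.
Molecular formula: C12H18IN4O3+

C12H18IN4O3+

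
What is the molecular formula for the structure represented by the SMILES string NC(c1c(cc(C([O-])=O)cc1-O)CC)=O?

C10H10NO4-

Heavy atoms from the SMILES: 10 C, 1 N, 4 O.
Implicit hydrogens by atom environment:
  4 × C (aromatic): no H
  2 × C (aromatic): 1 H each → 2
  2 × C: no H
  2 × O: no H
  1 × C: 3 H
  1 × C: 2 H
  1 × N: 2 H
  1 × O: 1 H
  1 × O (charge -1): no H
  Total hydrogens = 10.
Net charge -1.
Molecular formula: C10H10NO4-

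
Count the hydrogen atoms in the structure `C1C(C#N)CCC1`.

9

Hydrogens are implicit in SMILES; fill each atom to its normal valence:
  4 × C: 2 H each → 8
  1 × C: 1 H
  1 × C: no H
  1 × N: no H
  Total hydrogens = 9.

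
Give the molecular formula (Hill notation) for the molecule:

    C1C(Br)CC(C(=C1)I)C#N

Heavy atoms from the SMILES: 1 Br, 7 C, 1 I, 1 N.
Implicit hydrogens by atom environment:
  3 × C: 1 H each → 3
  2 × C: 2 H each → 4
  2 × C: no H
  1 × Br: no H
  1 × I: no H
  1 × N: no H
  Total hydrogens = 7.
Molecular formula: C7H7BrIN

C7H7BrIN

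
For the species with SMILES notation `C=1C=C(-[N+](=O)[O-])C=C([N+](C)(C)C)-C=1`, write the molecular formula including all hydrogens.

C9H13N2O2+

Heavy atoms from the SMILES: 9 C, 2 N, 2 O.
Implicit hydrogens by atom environment:
  4 × C (aromatic): 1 H each → 4
  3 × C: 3 H each → 9
  2 × C (aromatic): no H
  2 × N (charge +1): no H
  1 × O: no H
  1 × O (charge -1): no H
  Total hydrogens = 13.
Net charge +1.
Molecular formula: C9H13N2O2+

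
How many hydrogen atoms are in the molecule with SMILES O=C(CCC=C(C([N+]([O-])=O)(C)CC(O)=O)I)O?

Hydrogens are implicit in SMILES; fill each atom to its normal valence:
  4 × C: no H
  3 × C: 2 H each → 6
  3 × O: no H
  2 × O: 1 H each → 2
  1 × C: 3 H
  1 × C: 1 H
  1 × I: no H
  1 × N (charge +1): no H
  1 × O (charge -1): no H
  Total hydrogens = 12.

12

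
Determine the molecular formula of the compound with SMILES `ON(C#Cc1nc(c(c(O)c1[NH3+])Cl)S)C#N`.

C8H6ClN4O2S+

Heavy atoms from the SMILES: 8 C, 1 Cl, 4 N, 2 O, 1 S.
Implicit hydrogens by atom environment:
  5 × C (aromatic): no H
  3 × C: no H
  2 × N: no H
  2 × O: 1 H each → 2
  1 × Cl: no H
  1 × N (charge +1): 3 H
  1 × N (aromatic): no H
  1 × S: 1 H
  Total hydrogens = 6.
Net charge +1.
Molecular formula: C8H6ClN4O2S+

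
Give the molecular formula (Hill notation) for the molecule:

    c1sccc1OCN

C5H7NOS

Heavy atoms from the SMILES: 5 C, 1 N, 1 O, 1 S.
Implicit hydrogens by atom environment:
  3 × C (aromatic): 1 H each → 3
  1 × C: 2 H
  1 × C (aromatic): no H
  1 × N: 2 H
  1 × O: no H
  1 × S (aromatic): no H
  Total hydrogens = 7.
Molecular formula: C5H7NOS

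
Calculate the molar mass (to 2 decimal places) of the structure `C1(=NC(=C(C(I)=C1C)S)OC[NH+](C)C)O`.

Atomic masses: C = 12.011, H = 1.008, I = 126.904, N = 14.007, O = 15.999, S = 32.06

341.19

Molecular formula: C9H14IN2O2S+.
M = 9×12.011 + 14×1.008 + 1×126.904 + 2×14.007 + 2×15.999 + 1×32.06 = 341.19 g/mol.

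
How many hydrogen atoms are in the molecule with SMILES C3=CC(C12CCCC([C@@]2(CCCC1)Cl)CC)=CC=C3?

25

Hydrogens are implicit in SMILES; fill each atom to its normal valence:
  8 × C: 2 H each → 16
  5 × C (aromatic): 1 H each → 5
  2 × C: no H
  1 × C: 3 H
  1 × C: 1 H
  1 × C (aromatic): no H
  1 × Cl: no H
  Total hydrogens = 25.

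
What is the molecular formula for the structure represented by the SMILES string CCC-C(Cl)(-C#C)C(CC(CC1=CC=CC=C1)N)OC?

C17H24ClNO

Heavy atoms from the SMILES: 17 C, 1 Cl, 1 N, 1 O.
Implicit hydrogens by atom environment:
  5 × C (aromatic): 1 H each → 5
  4 × C: 2 H each → 8
  3 × C: 1 H each → 3
  2 × C: 3 H each → 6
  2 × C: no H
  1 × C (aromatic): no H
  1 × Cl: no H
  1 × N: 2 H
  1 × O: no H
  Total hydrogens = 24.
Molecular formula: C17H24ClNO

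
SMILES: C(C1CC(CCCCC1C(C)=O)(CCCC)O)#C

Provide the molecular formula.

Heavy atoms from the SMILES: 16 C, 2 O.
Implicit hydrogens by atom environment:
  8 × C: 2 H each → 16
  3 × C: 1 H each → 3
  3 × C: no H
  2 × C: 3 H each → 6
  1 × O: 1 H
  1 × O: no H
  Total hydrogens = 26.
Molecular formula: C16H26O2

C16H26O2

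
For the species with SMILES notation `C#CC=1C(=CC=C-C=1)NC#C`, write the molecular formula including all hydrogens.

Heavy atoms from the SMILES: 10 C, 1 N.
Implicit hydrogens by atom environment:
  4 × C (aromatic): 1 H each → 4
  2 × C: 1 H each → 2
  2 × C (aromatic): no H
  2 × C: no H
  1 × N: 1 H
  Total hydrogens = 7.
Molecular formula: C10H7N

C10H7N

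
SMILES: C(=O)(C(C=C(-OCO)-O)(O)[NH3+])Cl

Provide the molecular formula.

C5H9ClNO5+

Heavy atoms from the SMILES: 5 C, 1 Cl, 1 N, 5 O.
Implicit hydrogens by atom environment:
  3 × C: no H
  3 × O: 1 H each → 3
  2 × O: no H
  1 × C: 2 H
  1 × C: 1 H
  1 × Cl: no H
  1 × N (charge +1): 3 H
  Total hydrogens = 9.
Net charge +1.
Molecular formula: C5H9ClNO5+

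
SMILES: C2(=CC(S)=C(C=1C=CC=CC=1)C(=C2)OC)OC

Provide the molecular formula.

C14H14O2S

Heavy atoms from the SMILES: 14 C, 2 O, 1 S.
Implicit hydrogens by atom environment:
  7 × C (aromatic): 1 H each → 7
  5 × C (aromatic): no H
  2 × C: 3 H each → 6
  2 × O: no H
  1 × S: 1 H
  Total hydrogens = 14.
Molecular formula: C14H14O2S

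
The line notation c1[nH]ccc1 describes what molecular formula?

C4H5N

Heavy atoms from the SMILES: 4 C, 1 N.
Implicit hydrogens by atom environment:
  4 × C (aromatic): 1 H each → 4
  1 × N (aromatic): 1 H
  Total hydrogens = 5.
Molecular formula: C4H5N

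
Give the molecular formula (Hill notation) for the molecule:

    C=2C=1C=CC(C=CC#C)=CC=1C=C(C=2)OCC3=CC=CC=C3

C21H16O

Heavy atoms from the SMILES: 21 C, 1 O.
Implicit hydrogens by atom environment:
  11 × C (aromatic): 1 H each → 11
  5 × C (aromatic): no H
  3 × C: 1 H each → 3
  1 × C: 2 H
  1 × C: no H
  1 × O: no H
  Total hydrogens = 16.
Molecular formula: C21H16O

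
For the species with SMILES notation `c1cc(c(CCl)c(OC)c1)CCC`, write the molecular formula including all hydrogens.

Heavy atoms from the SMILES: 11 C, 1 Cl, 1 O.
Implicit hydrogens by atom environment:
  3 × C: 2 H each → 6
  3 × C (aromatic): 1 H each → 3
  3 × C (aromatic): no H
  2 × C: 3 H each → 6
  1 × Cl: no H
  1 × O: no H
  Total hydrogens = 15.
Molecular formula: C11H15ClO

C11H15ClO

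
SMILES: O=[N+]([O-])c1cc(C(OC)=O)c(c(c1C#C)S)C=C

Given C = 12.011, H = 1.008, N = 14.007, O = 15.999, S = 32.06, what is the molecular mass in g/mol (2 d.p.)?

Molecular formula: C12H9NO4S.
M = 12×12.011 + 9×1.008 + 1×14.007 + 4×15.999 + 1×32.06 = 263.27 g/mol.

263.27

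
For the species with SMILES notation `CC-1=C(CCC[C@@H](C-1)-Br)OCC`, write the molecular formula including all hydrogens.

C10H17BrO

Heavy atoms from the SMILES: 1 Br, 10 C, 1 O.
Implicit hydrogens by atom environment:
  5 × C: 2 H each → 10
  2 × C: 3 H each → 6
  2 × C: no H
  1 × Br: no H
  1 × C: 1 H
  1 × O: no H
  Total hydrogens = 17.
Molecular formula: C10H17BrO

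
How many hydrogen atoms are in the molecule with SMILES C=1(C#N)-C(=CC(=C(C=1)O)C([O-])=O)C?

6

Hydrogens are implicit in SMILES; fill each atom to its normal valence:
  4 × C (aromatic): no H
  2 × C (aromatic): 1 H each → 2
  2 × C: no H
  1 × C: 3 H
  1 × N: no H
  1 × O: 1 H
  1 × O: no H
  1 × O (charge -1): no H
  Total hydrogens = 6.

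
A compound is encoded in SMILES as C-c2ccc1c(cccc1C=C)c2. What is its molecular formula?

Heavy atoms from the SMILES: 13 C.
Implicit hydrogens by atom environment:
  6 × C (aromatic): 1 H each → 6
  4 × C (aromatic): no H
  1 × C: 3 H
  1 × C: 2 H
  1 × C: 1 H
  Total hydrogens = 12.
Molecular formula: C13H12

C13H12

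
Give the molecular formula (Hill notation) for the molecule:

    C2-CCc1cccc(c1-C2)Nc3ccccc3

C16H17N

Heavy atoms from the SMILES: 16 C, 1 N.
Implicit hydrogens by atom environment:
  8 × C (aromatic): 1 H each → 8
  4 × C: 2 H each → 8
  4 × C (aromatic): no H
  1 × N: 1 H
  Total hydrogens = 17.
Molecular formula: C16H17N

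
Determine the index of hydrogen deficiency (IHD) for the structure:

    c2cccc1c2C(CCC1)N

5

Molecular formula from the SMILES: C10H13N.
DoU = (2C + 2 + N − H − X)/2 = (2·10 + 2 + 1 − 13 − 0)/2 = 10/2 = 5.
(Structurally: 2 ring(s) + 3 π bond(s) = 5.)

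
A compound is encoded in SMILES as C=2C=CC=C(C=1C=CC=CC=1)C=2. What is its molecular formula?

C12H10

Heavy atoms from the SMILES: 12 C.
Implicit hydrogens by atom environment:
  10 × C (aromatic): 1 H each → 10
  2 × C (aromatic): no H
  Total hydrogens = 10.
Molecular formula: C12H10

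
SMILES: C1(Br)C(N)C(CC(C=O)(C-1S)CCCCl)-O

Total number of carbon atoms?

The symbol for carbon appears 10 times in the SMILES. (Cl is a single chlorine, not C + l.)

10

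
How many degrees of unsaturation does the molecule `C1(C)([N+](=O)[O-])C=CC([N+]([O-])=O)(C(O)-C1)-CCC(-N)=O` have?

Molecular formula from the SMILES: C10H15N3O6.
DoU = (2C + 2 + N − H − X)/2 = (2·10 + 2 + 3 − 15 − 0)/2 = 10/2 = 5.
(Structurally: 1 ring(s) + 4 π bond(s) = 5.)

5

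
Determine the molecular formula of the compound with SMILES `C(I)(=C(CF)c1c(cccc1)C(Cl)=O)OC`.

Heavy atoms from the SMILES: 11 C, 1 Cl, 1 F, 1 I, 2 O.
Implicit hydrogens by atom environment:
  4 × C (aromatic): 1 H each → 4
  3 × C: no H
  2 × C (aromatic): no H
  2 × O: no H
  1 × C: 3 H
  1 × C: 2 H
  1 × Cl: no H
  1 × F: no H
  1 × I: no H
  Total hydrogens = 9.
Molecular formula: C11H9ClFIO2

C11H9ClFIO2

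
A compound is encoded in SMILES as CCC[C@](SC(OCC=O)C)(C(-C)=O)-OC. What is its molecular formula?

C11H20O4S

Heavy atoms from the SMILES: 11 C, 4 O, 1 S.
Implicit hydrogens by atom environment:
  4 × C: 3 H each → 12
  4 × O: no H
  3 × C: 2 H each → 6
  2 × C: 1 H each → 2
  2 × C: no H
  1 × S: no H
  Total hydrogens = 20.
Molecular formula: C11H20O4S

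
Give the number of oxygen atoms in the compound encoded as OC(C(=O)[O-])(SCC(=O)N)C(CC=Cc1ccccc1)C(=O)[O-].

6

The symbol for oxygen appears 6 times in the SMILES.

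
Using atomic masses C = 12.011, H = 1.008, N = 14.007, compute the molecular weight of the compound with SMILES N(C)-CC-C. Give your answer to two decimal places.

Molecular formula: C4H11N.
M = 4×12.011 + 11×1.008 + 1×14.007 = 73.14 g/mol.

73.14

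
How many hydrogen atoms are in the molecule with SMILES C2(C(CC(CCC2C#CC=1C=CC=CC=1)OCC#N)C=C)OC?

Hydrogens are implicit in SMILES; fill each atom to its normal valence:
  5 × C: 2 H each → 10
  5 × C: 1 H each → 5
  5 × C (aromatic): 1 H each → 5
  3 × C: no H
  2 × O: no H
  1 × C: 3 H
  1 × C (aromatic): no H
  1 × N: no H
  Total hydrogens = 23.

23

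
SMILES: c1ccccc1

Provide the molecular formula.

Heavy atoms from the SMILES: 6 C.
Implicit hydrogens by atom environment:
  6 × C (aromatic): 1 H each → 6
  Total hydrogens = 6.
Molecular formula: C6H6

C6H6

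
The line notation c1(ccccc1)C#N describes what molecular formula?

Heavy atoms from the SMILES: 7 C, 1 N.
Implicit hydrogens by atom environment:
  5 × C (aromatic): 1 H each → 5
  1 × C (aromatic): no H
  1 × C: no H
  1 × N: no H
  Total hydrogens = 5.
Molecular formula: C7H5N

C7H5N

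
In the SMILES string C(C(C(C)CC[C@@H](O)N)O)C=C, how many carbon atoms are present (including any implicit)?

9

The symbol for carbon appears 9 times in the SMILES.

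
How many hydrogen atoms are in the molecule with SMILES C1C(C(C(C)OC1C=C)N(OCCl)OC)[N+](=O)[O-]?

Hydrogens are implicit in SMILES; fill each atom to its normal valence:
  5 × C: 1 H each → 5
  4 × O: no H
  3 × C: 2 H each → 6
  2 × C: 3 H each → 6
  1 × Cl: no H
  1 × N: no H
  1 × N (charge +1): no H
  1 × O (charge -1): no H
  Total hydrogens = 17.

17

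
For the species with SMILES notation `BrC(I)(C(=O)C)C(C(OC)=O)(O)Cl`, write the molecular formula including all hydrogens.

C6H7BrClIO4

Heavy atoms from the SMILES: 1 Br, 6 C, 1 Cl, 1 I, 4 O.
Implicit hydrogens by atom environment:
  4 × C: no H
  3 × O: no H
  2 × C: 3 H each → 6
  1 × Br: no H
  1 × Cl: no H
  1 × I: no H
  1 × O: 1 H
  Total hydrogens = 7.
Molecular formula: C6H7BrClIO4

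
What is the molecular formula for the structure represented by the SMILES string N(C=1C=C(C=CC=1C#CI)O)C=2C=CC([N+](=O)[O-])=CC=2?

Heavy atoms from the SMILES: 14 C, 1 I, 2 N, 3 O.
Implicit hydrogens by atom environment:
  7 × C (aromatic): 1 H each → 7
  5 × C (aromatic): no H
  2 × C: no H
  1 × I: no H
  1 × N: 1 H
  1 × N (charge +1): no H
  1 × O: 1 H
  1 × O: no H
  1 × O (charge -1): no H
  Total hydrogens = 9.
Molecular formula: C14H9IN2O3

C14H9IN2O3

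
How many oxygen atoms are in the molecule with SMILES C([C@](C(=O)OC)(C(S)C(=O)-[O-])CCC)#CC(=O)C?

5

The symbol for oxygen appears 5 times in the SMILES.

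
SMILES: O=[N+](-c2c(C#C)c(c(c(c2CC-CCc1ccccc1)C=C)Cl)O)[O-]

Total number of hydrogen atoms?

18

Hydrogens are implicit in SMILES; fill each atom to its normal valence:
  7 × C (aromatic): no H
  5 × C: 2 H each → 10
  5 × C (aromatic): 1 H each → 5
  2 × C: 1 H each → 2
  1 × C: no H
  1 × Cl: no H
  1 × N (charge +1): no H
  1 × O: 1 H
  1 × O: no H
  1 × O (charge -1): no H
  Total hydrogens = 18.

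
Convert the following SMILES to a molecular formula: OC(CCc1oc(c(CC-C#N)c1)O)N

Heavy atoms from the SMILES: 10 C, 2 N, 3 O.
Implicit hydrogens by atom environment:
  4 × C: 2 H each → 8
  3 × C (aromatic): no H
  2 × O: 1 H each → 2
  1 × C (aromatic): 1 H
  1 × C: 1 H
  1 × C: no H
  1 × N: 2 H
  1 × N: no H
  1 × O (aromatic): no H
  Total hydrogens = 14.
Molecular formula: C10H14N2O3

C10H14N2O3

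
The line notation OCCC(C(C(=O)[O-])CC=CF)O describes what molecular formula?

Heavy atoms from the SMILES: 8 C, 1 F, 4 O.
Implicit hydrogens by atom environment:
  4 × C: 1 H each → 4
  3 × C: 2 H each → 6
  2 × O: 1 H each → 2
  1 × C: no H
  1 × F: no H
  1 × O: no H
  1 × O (charge -1): no H
  Total hydrogens = 12.
Net charge -1.
Molecular formula: C8H12FO4-

C8H12FO4-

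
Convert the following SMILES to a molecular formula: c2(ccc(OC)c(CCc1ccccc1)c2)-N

C15H17NO

Heavy atoms from the SMILES: 15 C, 1 N, 1 O.
Implicit hydrogens by atom environment:
  8 × C (aromatic): 1 H each → 8
  4 × C (aromatic): no H
  2 × C: 2 H each → 4
  1 × C: 3 H
  1 × N: 2 H
  1 × O: no H
  Total hydrogens = 17.
Molecular formula: C15H17NO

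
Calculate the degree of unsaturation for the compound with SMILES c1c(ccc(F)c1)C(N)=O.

Molecular formula from the SMILES: C7H6FNO.
DoU = (2C + 2 + N − H − X)/2 = (2·7 + 2 + 1 − 6 − 1)/2 = 10/2 = 5.
(Structurally: 1 ring(s) + 4 π bond(s) = 5.)

5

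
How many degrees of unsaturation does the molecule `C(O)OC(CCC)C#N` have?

2

Molecular formula from the SMILES: C6H11NO2.
DoU = (2C + 2 + N − H − X)/2 = (2·6 + 2 + 1 − 11 − 0)/2 = 4/2 = 2.
(Structurally: 0 ring(s) + 2 π bond(s) = 2.)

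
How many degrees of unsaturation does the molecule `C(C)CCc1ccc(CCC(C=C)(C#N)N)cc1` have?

Molecular formula from the SMILES: C16H22N2.
DoU = (2C + 2 + N − H − X)/2 = (2·16 + 2 + 2 − 22 − 0)/2 = 14/2 = 7.
(Structurally: 1 ring(s) + 6 π bond(s) = 7.)

7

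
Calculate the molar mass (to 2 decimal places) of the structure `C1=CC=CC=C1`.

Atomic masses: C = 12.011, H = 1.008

Molecular formula: C6H6.
M = 6×12.011 + 6×1.008 = 78.11 g/mol.

78.11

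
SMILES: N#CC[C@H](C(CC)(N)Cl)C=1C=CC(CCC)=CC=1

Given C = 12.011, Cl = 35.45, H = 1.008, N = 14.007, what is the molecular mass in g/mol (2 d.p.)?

264.80

Molecular formula: C15H21ClN2.
M = 15×12.011 + 1×35.45 + 21×1.008 + 2×14.007 = 264.80 g/mol.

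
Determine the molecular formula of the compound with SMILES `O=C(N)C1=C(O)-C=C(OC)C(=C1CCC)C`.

C12H17NO3

Heavy atoms from the SMILES: 12 C, 1 N, 3 O.
Implicit hydrogens by atom environment:
  5 × C (aromatic): no H
  3 × C: 3 H each → 9
  2 × C: 2 H each → 4
  2 × O: no H
  1 × C (aromatic): 1 H
  1 × C: no H
  1 × N: 2 H
  1 × O: 1 H
  Total hydrogens = 17.
Molecular formula: C12H17NO3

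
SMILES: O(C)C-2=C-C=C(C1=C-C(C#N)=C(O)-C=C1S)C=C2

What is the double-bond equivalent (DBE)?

10

Molecular formula from the SMILES: C14H11NO2S.
DoU = (2C + 2 + N − H − X)/2 = (2·14 + 2 + 1 − 11 − 0)/2 = 20/2 = 10.
(Structurally: 2 ring(s) + 8 π bond(s) = 10.)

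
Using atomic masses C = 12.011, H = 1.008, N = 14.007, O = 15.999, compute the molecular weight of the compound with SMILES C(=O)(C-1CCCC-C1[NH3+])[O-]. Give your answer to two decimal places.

143.19

Molecular formula: C7H13NO2.
M = 7×12.011 + 13×1.008 + 1×14.007 + 2×15.999 = 143.19 g/mol.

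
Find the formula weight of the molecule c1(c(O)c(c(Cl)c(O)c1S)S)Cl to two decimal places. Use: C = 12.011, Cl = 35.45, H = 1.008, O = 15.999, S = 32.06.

Molecular formula: C6H4Cl2O2S2.
M = 6×12.011 + 2×35.45 + 4×1.008 + 2×15.999 + 2×32.06 = 243.12 g/mol.

243.12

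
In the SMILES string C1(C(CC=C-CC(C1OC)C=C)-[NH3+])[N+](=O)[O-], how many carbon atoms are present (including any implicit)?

11

The symbol for carbon appears 11 times in the SMILES.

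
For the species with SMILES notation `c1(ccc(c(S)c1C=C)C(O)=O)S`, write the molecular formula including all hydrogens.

Heavy atoms from the SMILES: 9 C, 2 O, 2 S.
Implicit hydrogens by atom environment:
  4 × C (aromatic): no H
  2 × C (aromatic): 1 H each → 2
  2 × S: 1 H each → 2
  1 × C: 2 H
  1 × C: 1 H
  1 × C: no H
  1 × O: 1 H
  1 × O: no H
  Total hydrogens = 8.
Molecular formula: C9H8O2S2

C9H8O2S2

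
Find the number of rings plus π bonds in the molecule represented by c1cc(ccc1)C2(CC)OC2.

Molecular formula from the SMILES: C10H12O.
DoU = (2C + 2 + N − H − X)/2 = (2·10 + 2 + 0 − 12 − 0)/2 = 10/2 = 5.
(Structurally: 2 ring(s) + 3 π bond(s) = 5.)

5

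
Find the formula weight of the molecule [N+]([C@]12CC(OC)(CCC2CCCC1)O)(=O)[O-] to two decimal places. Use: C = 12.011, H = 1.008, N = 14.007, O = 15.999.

229.28

Molecular formula: C11H19NO4.
M = 11×12.011 + 19×1.008 + 1×14.007 + 4×15.999 = 229.28 g/mol.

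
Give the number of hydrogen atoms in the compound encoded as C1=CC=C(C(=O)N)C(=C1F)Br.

5

Hydrogens are implicit in SMILES; fill each atom to its normal valence:
  3 × C (aromatic): 1 H each → 3
  3 × C (aromatic): no H
  1 × Br: no H
  1 × C: no H
  1 × F: no H
  1 × N: 2 H
  1 × O: no H
  Total hydrogens = 5.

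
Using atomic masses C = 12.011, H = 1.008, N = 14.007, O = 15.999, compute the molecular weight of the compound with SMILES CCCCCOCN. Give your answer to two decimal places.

117.19

Molecular formula: C6H15NO.
M = 6×12.011 + 15×1.008 + 1×14.007 + 1×15.999 = 117.19 g/mol.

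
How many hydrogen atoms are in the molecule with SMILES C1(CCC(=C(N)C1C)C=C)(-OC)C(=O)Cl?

16

Hydrogens are implicit in SMILES; fill each atom to its normal valence:
  4 × C: no H
  3 × C: 2 H each → 6
  2 × C: 3 H each → 6
  2 × C: 1 H each → 2
  2 × O: no H
  1 × Cl: no H
  1 × N: 2 H
  Total hydrogens = 16.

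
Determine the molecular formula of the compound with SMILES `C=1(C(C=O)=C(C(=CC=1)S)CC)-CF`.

C10H11FOS

Heavy atoms from the SMILES: 10 C, 1 F, 1 O, 1 S.
Implicit hydrogens by atom environment:
  4 × C (aromatic): no H
  2 × C: 2 H each → 4
  2 × C (aromatic): 1 H each → 2
  1 × C: 3 H
  1 × C: 1 H
  1 × F: no H
  1 × O: no H
  1 × S: 1 H
  Total hydrogens = 11.
Molecular formula: C10H11FOS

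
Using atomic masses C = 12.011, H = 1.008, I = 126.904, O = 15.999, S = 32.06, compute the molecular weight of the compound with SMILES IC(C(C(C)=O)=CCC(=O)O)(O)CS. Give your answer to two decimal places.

Molecular formula: C8H11IO4S.
M = 8×12.011 + 11×1.008 + 1×126.904 + 4×15.999 + 1×32.06 = 330.14 g/mol.

330.14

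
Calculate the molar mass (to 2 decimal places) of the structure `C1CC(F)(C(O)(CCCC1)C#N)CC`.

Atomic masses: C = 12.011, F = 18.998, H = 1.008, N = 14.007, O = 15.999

Molecular formula: C11H18FNO.
M = 11×12.011 + 1×18.998 + 18×1.008 + 1×14.007 + 1×15.999 = 199.27 g/mol.

199.27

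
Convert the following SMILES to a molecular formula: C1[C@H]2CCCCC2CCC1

C10H18

Heavy atoms from the SMILES: 10 C.
Implicit hydrogens by atom environment:
  8 × C: 2 H each → 16
  2 × C: 1 H each → 2
  Total hydrogens = 18.
Molecular formula: C10H18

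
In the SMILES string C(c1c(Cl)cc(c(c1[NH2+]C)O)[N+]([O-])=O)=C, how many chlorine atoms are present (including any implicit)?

The symbol for chlorine appears 1 time in the SMILES.

1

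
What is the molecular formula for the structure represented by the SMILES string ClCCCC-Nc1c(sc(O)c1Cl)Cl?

Heavy atoms from the SMILES: 8 C, 3 Cl, 1 N, 1 O, 1 S.
Implicit hydrogens by atom environment:
  4 × C: 2 H each → 8
  4 × C (aromatic): no H
  3 × Cl: no H
  1 × N: 1 H
  1 × O: 1 H
  1 × S (aromatic): no H
  Total hydrogens = 10.
Molecular formula: C8H10Cl3NOS

C8H10Cl3NOS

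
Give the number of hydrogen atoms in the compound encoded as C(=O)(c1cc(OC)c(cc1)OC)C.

Hydrogens are implicit in SMILES; fill each atom to its normal valence:
  3 × C: 3 H each → 9
  3 × C (aromatic): 1 H each → 3
  3 × C (aromatic): no H
  3 × O: no H
  1 × C: no H
  Total hydrogens = 12.

12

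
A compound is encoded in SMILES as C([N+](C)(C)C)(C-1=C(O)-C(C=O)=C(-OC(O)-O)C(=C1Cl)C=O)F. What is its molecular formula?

Heavy atoms from the SMILES: 13 C, 1 Cl, 1 F, 1 N, 6 O.
Implicit hydrogens by atom environment:
  6 × C (aromatic): no H
  4 × C: 1 H each → 4
  3 × C: 3 H each → 9
  3 × O: 1 H each → 3
  3 × O: no H
  1 × Cl: no H
  1 × F: no H
  1 × N (charge +1): no H
  Total hydrogens = 16.
Net charge +1.
Molecular formula: C13H16ClFNO6+

C13H16ClFNO6+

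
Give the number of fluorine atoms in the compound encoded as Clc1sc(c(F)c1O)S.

1

The symbol for fluorine appears 1 time in the SMILES.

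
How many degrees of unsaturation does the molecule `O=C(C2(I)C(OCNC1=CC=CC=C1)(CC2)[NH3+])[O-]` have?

Molecular formula from the SMILES: C12H15IN2O3.
DoU = (2C + 2 + N − H − X)/2 = (2·12 + 2 + 2 − 15 − 1)/2 = 12/2 = 6.
(Structurally: 2 ring(s) + 4 π bond(s) = 6.)

6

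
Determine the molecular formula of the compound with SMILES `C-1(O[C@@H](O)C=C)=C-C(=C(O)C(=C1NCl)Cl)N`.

C9H10Cl2N2O3

Heavy atoms from the SMILES: 9 C, 2 Cl, 2 N, 3 O.
Implicit hydrogens by atom environment:
  5 × C (aromatic): no H
  2 × C: 1 H each → 2
  2 × Cl: no H
  2 × O: 1 H each → 2
  1 × C: 2 H
  1 × C (aromatic): 1 H
  1 × N: 2 H
  1 × N: 1 H
  1 × O: no H
  Total hydrogens = 10.
Molecular formula: C9H10Cl2N2O3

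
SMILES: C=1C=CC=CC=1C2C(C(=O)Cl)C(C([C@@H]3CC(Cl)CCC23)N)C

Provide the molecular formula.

Heavy atoms from the SMILES: 18 C, 2 Cl, 1 N, 1 O.
Implicit hydrogens by atom environment:
  7 × C: 1 H each → 7
  5 × C (aromatic): 1 H each → 5
  3 × C: 2 H each → 6
  2 × Cl: no H
  1 × C: 3 H
  1 × C: no H
  1 × C (aromatic): no H
  1 × N: 2 H
  1 × O: no H
  Total hydrogens = 23.
Molecular formula: C18H23Cl2NO

C18H23Cl2NO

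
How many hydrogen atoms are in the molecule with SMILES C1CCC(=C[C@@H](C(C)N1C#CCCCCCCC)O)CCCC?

Hydrogens are implicit in SMILES; fill each atom to its normal valence:
  12 × C: 2 H each → 24
  3 × C: 3 H each → 9
  3 × C: 1 H each → 3
  3 × C: no H
  1 × N: no H
  1 × O: 1 H
  Total hydrogens = 37.

37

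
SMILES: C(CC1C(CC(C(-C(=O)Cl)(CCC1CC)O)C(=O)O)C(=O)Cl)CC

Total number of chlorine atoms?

2

The symbol for chlorine appears 2 times in the SMILES.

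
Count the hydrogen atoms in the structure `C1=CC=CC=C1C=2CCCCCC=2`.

16

Hydrogens are implicit in SMILES; fill each atom to its normal valence:
  5 × C: 2 H each → 10
  5 × C (aromatic): 1 H each → 5
  1 × C: 1 H
  1 × C: no H
  1 × C (aromatic): no H
  Total hydrogens = 16.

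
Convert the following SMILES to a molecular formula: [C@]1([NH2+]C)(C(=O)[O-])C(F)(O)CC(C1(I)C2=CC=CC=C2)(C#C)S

C15H15FINO3S

Heavy atoms from the SMILES: 15 C, 1 F, 1 I, 1 N, 3 O, 1 S.
Implicit hydrogens by atom environment:
  6 × C: no H
  5 × C (aromatic): 1 H each → 5
  1 × C: 3 H
  1 × C: 2 H
  1 × C: 1 H
  1 × C (aromatic): no H
  1 × F: no H
  1 × I: no H
  1 × N (charge +1): 2 H
  1 × O: 1 H
  1 × O: no H
  1 × O (charge -1): no H
  1 × S: 1 H
  Total hydrogens = 15.
Molecular formula: C15H15FINO3S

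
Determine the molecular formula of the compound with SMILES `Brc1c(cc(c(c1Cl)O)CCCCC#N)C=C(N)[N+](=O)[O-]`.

C13H13BrClN3O3

Heavy atoms from the SMILES: 1 Br, 13 C, 1 Cl, 3 N, 3 O.
Implicit hydrogens by atom environment:
  5 × C (aromatic): no H
  4 × C: 2 H each → 8
  2 × C: no H
  1 × Br: no H
  1 × C (aromatic): 1 H
  1 × C: 1 H
  1 × Cl: no H
  1 × N: 2 H
  1 × N: no H
  1 × N (charge +1): no H
  1 × O: 1 H
  1 × O: no H
  1 × O (charge -1): no H
  Total hydrogens = 13.
Molecular formula: C13H13BrClN3O3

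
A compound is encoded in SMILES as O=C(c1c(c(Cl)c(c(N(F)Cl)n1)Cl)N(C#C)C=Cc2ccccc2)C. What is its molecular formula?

Heavy atoms from the SMILES: 17 C, 3 Cl, 1 F, 3 N, 1 O.
Implicit hydrogens by atom environment:
  6 × C (aromatic): no H
  5 × C (aromatic): 1 H each → 5
  3 × C: 1 H each → 3
  3 × Cl: no H
  2 × C: no H
  2 × N: no H
  1 × C: 3 H
  1 × F: no H
  1 × N (aromatic): no H
  1 × O: no H
  Total hydrogens = 11.
Molecular formula: C17H11Cl3FN3O

C17H11Cl3FN3O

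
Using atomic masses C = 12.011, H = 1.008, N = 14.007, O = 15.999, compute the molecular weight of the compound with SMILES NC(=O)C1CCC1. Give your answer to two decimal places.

Molecular formula: C5H9NO.
M = 5×12.011 + 9×1.008 + 1×14.007 + 1×15.999 = 99.13 g/mol.

99.13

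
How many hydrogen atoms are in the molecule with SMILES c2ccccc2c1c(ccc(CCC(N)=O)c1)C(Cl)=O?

14

Hydrogens are implicit in SMILES; fill each atom to its normal valence:
  8 × C (aromatic): 1 H each → 8
  4 × C (aromatic): no H
  2 × C: 2 H each → 4
  2 × C: no H
  2 × O: no H
  1 × Cl: no H
  1 × N: 2 H
  Total hydrogens = 14.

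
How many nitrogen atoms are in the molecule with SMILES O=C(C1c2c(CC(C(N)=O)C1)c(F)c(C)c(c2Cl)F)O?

The symbol for nitrogen appears 1 time in the SMILES.

1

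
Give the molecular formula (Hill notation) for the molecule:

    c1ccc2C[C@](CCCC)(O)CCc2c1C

Heavy atoms from the SMILES: 15 C, 1 O.
Implicit hydrogens by atom environment:
  6 × C: 2 H each → 12
  3 × C (aromatic): 1 H each → 3
  3 × C (aromatic): no H
  2 × C: 3 H each → 6
  1 × C: no H
  1 × O: 1 H
  Total hydrogens = 22.
Molecular formula: C15H22O

C15H22O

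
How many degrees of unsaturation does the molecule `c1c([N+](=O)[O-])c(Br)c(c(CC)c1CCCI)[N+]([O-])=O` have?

6

Molecular formula from the SMILES: C11H12BrIN2O4.
DoU = (2C + 2 + N − H − X)/2 = (2·11 + 2 + 2 − 12 − 2)/2 = 12/2 = 6.
(Structurally: 1 ring(s) + 5 π bond(s) = 6.)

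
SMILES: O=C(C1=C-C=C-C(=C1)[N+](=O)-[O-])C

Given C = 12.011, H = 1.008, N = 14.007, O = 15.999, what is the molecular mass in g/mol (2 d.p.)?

Molecular formula: C8H7NO3.
M = 8×12.011 + 7×1.008 + 1×14.007 + 3×15.999 = 165.15 g/mol.

165.15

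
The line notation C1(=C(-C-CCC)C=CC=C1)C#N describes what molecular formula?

Heavy atoms from the SMILES: 11 C, 1 N.
Implicit hydrogens by atom environment:
  4 × C (aromatic): 1 H each → 4
  3 × C: 2 H each → 6
  2 × C (aromatic): no H
  1 × C: 3 H
  1 × C: no H
  1 × N: no H
  Total hydrogens = 13.
Molecular formula: C11H13N

C11H13N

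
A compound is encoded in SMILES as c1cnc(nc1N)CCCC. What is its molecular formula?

C8H13N3

Heavy atoms from the SMILES: 8 C, 3 N.
Implicit hydrogens by atom environment:
  3 × C: 2 H each → 6
  2 × C (aromatic): 1 H each → 2
  2 × C (aromatic): no H
  2 × N (aromatic): no H
  1 × C: 3 H
  1 × N: 2 H
  Total hydrogens = 13.
Molecular formula: C8H13N3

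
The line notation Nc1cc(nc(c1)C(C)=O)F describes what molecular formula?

C7H7FN2O

Heavy atoms from the SMILES: 7 C, 1 F, 2 N, 1 O.
Implicit hydrogens by atom environment:
  3 × C (aromatic): no H
  2 × C (aromatic): 1 H each → 2
  1 × C: 3 H
  1 × C: no H
  1 × F: no H
  1 × N: 2 H
  1 × N (aromatic): no H
  1 × O: no H
  Total hydrogens = 7.
Molecular formula: C7H7FN2O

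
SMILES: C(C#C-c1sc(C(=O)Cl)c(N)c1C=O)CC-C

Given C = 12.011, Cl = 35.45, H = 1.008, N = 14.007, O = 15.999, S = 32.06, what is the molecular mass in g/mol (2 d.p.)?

Molecular formula: C12H12ClNO2S.
M = 12×12.011 + 1×35.45 + 12×1.008 + 1×14.007 + 2×15.999 + 1×32.06 = 269.74 g/mol.

269.74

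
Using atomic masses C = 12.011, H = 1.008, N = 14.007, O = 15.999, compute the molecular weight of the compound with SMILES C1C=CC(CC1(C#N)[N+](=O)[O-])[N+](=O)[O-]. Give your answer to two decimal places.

197.15

Molecular formula: C7H7N3O4.
M = 7×12.011 + 7×1.008 + 3×14.007 + 4×15.999 = 197.15 g/mol.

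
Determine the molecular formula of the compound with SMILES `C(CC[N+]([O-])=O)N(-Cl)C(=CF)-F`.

C5H7ClF2N2O2

Heavy atoms from the SMILES: 5 C, 1 Cl, 2 F, 2 N, 2 O.
Implicit hydrogens by atom environment:
  3 × C: 2 H each → 6
  2 × F: no H
  1 × C: 1 H
  1 × C: no H
  1 × Cl: no H
  1 × N: no H
  1 × N (charge +1): no H
  1 × O: no H
  1 × O (charge -1): no H
  Total hydrogens = 7.
Molecular formula: C5H7ClF2N2O2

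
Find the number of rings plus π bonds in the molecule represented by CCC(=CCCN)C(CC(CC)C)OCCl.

1

Molecular formula from the SMILES: C13H26ClNO.
DoU = (2C + 2 + N − H − X)/2 = (2·13 + 2 + 1 − 26 − 1)/2 = 2/2 = 1.
(Structurally: 0 ring(s) + 1 π bond(s) = 1.)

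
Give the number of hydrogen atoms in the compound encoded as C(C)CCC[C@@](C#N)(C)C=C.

Hydrogens are implicit in SMILES; fill each atom to its normal valence:
  5 × C: 2 H each → 10
  2 × C: 3 H each → 6
  2 × C: no H
  1 × C: 1 H
  1 × N: no H
  Total hydrogens = 17.

17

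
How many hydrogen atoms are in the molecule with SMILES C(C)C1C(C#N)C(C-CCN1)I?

15

Hydrogens are implicit in SMILES; fill each atom to its normal valence:
  4 × C: 2 H each → 8
  3 × C: 1 H each → 3
  1 × C: 3 H
  1 × C: no H
  1 × I: no H
  1 × N: 1 H
  1 × N: no H
  Total hydrogens = 15.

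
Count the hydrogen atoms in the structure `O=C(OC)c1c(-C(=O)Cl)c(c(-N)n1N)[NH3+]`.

Hydrogens are implicit in SMILES; fill each atom to its normal valence:
  4 × C (aromatic): no H
  3 × O: no H
  2 × C: no H
  2 × N: 2 H each → 4
  1 × C: 3 H
  1 × Cl: no H
  1 × N (charge +1): 3 H
  1 × N (aromatic): no H
  Total hydrogens = 10.

10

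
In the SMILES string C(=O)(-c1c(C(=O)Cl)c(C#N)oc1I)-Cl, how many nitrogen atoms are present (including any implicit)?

1

The symbol for nitrogen appears 1 time in the SMILES.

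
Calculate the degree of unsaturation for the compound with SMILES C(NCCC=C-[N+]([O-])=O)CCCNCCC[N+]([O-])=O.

Molecular formula from the SMILES: C11H22N4O4.
DoU = (2C + 2 + N − H − X)/2 = (2·11 + 2 + 4 − 22 − 0)/2 = 6/2 = 3.
(Structurally: 0 ring(s) + 3 π bond(s) = 3.)

3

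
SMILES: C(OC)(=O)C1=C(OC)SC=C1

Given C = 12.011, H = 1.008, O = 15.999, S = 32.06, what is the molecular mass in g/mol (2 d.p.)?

172.20

Molecular formula: C7H8O3S.
M = 7×12.011 + 8×1.008 + 3×15.999 + 1×32.06 = 172.20 g/mol.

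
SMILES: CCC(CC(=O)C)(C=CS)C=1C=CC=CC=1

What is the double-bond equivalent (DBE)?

Molecular formula from the SMILES: C14H18OS.
DoU = (2C + 2 + N − H − X)/2 = (2·14 + 2 + 0 − 18 − 0)/2 = 12/2 = 6.
(Structurally: 1 ring(s) + 5 π bond(s) = 6.)

6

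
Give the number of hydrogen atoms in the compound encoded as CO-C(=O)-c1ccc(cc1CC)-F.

11

Hydrogens are implicit in SMILES; fill each atom to its normal valence:
  3 × C (aromatic): 1 H each → 3
  3 × C (aromatic): no H
  2 × C: 3 H each → 6
  2 × O: no H
  1 × C: 2 H
  1 × C: no H
  1 × F: no H
  Total hydrogens = 11.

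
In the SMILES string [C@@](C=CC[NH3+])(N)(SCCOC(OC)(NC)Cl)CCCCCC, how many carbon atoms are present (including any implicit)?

The symbol for carbon appears 15 times in the SMILES. (Cl is a single chlorine, not C + l.)

15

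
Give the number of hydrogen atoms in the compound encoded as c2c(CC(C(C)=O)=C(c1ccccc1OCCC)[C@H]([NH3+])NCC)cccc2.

Hydrogens are implicit in SMILES; fill each atom to its normal valence:
  9 × C (aromatic): 1 H each → 9
  4 × C: 2 H each → 8
  3 × C: 3 H each → 9
  3 × C: no H
  3 × C (aromatic): no H
  2 × O: no H
  1 × C: 1 H
  1 × N (charge +1): 3 H
  1 × N: 1 H
  Total hydrogens = 31.

31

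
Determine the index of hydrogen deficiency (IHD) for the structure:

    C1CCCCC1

Molecular formula from the SMILES: C6H12.
DoU = (2C + 2 + N − H − X)/2 = (2·6 + 2 + 0 − 12 − 0)/2 = 2/2 = 1.
(Structurally: 1 ring(s) + 0 π bond(s) = 1.)

1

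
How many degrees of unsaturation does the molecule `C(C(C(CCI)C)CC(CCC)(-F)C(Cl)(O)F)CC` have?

0

Molecular formula from the SMILES: C14H26ClF2IO.
DoU = (2C + 2 + N − H − X)/2 = (2·14 + 2 + 0 − 26 − 4)/2 = 0/2 = 0.
(Structurally: 0 ring(s) + 0 π bond(s) = 0.)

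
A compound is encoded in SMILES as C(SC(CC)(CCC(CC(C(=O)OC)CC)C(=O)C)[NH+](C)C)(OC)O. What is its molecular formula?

Heavy atoms from the SMILES: 18 C, 1 N, 5 O, 1 S.
Implicit hydrogens by atom environment:
  7 × C: 3 H each → 21
  5 × C: 2 H each → 10
  4 × O: no H
  3 × C: 1 H each → 3
  3 × C: no H
  1 × N (charge +1): 1 H
  1 × O: 1 H
  1 × S: no H
  Total hydrogens = 36.
Net charge +1.
Molecular formula: C18H36NO5S+

C18H36NO5S+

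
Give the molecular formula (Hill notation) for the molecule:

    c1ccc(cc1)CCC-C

Heavy atoms from the SMILES: 10 C.
Implicit hydrogens by atom environment:
  5 × C (aromatic): 1 H each → 5
  3 × C: 2 H each → 6
  1 × C: 3 H
  1 × C (aromatic): no H
  Total hydrogens = 14.
Molecular formula: C10H14

C10H14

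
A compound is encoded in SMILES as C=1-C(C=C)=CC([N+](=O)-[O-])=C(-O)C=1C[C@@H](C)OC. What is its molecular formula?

Heavy atoms from the SMILES: 12 C, 1 N, 4 O.
Implicit hydrogens by atom environment:
  4 × C (aromatic): no H
  2 × C: 3 H each → 6
  2 × C: 2 H each → 4
  2 × C (aromatic): 1 H each → 2
  2 × C: 1 H each → 2
  2 × O: no H
  1 × N (charge +1): no H
  1 × O: 1 H
  1 × O (charge -1): no H
  Total hydrogens = 15.
Molecular formula: C12H15NO4

C12H15NO4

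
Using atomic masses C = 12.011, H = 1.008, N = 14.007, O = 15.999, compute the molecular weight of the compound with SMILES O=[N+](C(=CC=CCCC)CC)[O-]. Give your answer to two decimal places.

Molecular formula: C9H15NO2.
M = 9×12.011 + 15×1.008 + 1×14.007 + 2×15.999 = 169.22 g/mol.

169.22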